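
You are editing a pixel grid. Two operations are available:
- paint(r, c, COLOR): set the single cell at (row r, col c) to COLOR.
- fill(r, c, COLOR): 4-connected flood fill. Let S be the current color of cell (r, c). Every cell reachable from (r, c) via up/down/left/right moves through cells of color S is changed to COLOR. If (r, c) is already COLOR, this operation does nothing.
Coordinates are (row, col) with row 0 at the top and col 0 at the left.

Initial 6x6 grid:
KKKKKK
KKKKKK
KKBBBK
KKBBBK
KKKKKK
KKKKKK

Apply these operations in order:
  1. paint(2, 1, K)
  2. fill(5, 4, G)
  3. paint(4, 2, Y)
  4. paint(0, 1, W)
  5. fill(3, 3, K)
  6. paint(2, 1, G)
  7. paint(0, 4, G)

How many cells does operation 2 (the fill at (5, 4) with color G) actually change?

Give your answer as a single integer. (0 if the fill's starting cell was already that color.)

Answer: 30

Derivation:
After op 1 paint(2,1,K):
KKKKKK
KKKKKK
KKBBBK
KKBBBK
KKKKKK
KKKKKK
After op 2 fill(5,4,G) [30 cells changed]:
GGGGGG
GGGGGG
GGBBBG
GGBBBG
GGGGGG
GGGGGG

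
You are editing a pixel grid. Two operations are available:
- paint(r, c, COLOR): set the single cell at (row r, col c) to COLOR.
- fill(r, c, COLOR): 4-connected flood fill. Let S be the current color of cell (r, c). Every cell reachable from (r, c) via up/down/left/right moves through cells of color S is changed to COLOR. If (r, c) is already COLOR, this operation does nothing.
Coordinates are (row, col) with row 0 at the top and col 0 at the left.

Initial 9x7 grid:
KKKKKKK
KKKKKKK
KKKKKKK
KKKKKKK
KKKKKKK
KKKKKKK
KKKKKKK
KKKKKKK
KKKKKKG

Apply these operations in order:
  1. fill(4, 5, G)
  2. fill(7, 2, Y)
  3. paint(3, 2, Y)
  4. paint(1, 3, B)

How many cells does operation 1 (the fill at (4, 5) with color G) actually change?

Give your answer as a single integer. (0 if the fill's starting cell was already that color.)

Answer: 62

Derivation:
After op 1 fill(4,5,G) [62 cells changed]:
GGGGGGG
GGGGGGG
GGGGGGG
GGGGGGG
GGGGGGG
GGGGGGG
GGGGGGG
GGGGGGG
GGGGGGG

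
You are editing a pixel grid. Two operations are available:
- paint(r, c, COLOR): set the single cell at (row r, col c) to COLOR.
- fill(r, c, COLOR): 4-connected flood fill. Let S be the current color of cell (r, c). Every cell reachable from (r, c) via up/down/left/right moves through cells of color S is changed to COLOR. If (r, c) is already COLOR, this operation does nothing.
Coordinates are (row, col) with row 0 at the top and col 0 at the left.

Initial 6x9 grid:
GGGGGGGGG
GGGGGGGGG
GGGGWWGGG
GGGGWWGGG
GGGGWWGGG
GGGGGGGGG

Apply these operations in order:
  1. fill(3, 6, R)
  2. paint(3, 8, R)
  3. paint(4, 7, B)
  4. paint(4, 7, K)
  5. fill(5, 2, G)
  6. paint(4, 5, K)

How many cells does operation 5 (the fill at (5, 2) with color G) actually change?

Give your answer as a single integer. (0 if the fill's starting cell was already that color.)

Answer: 47

Derivation:
After op 1 fill(3,6,R) [48 cells changed]:
RRRRRRRRR
RRRRRRRRR
RRRRWWRRR
RRRRWWRRR
RRRRWWRRR
RRRRRRRRR
After op 2 paint(3,8,R):
RRRRRRRRR
RRRRRRRRR
RRRRWWRRR
RRRRWWRRR
RRRRWWRRR
RRRRRRRRR
After op 3 paint(4,7,B):
RRRRRRRRR
RRRRRRRRR
RRRRWWRRR
RRRRWWRRR
RRRRWWRBR
RRRRRRRRR
After op 4 paint(4,7,K):
RRRRRRRRR
RRRRRRRRR
RRRRWWRRR
RRRRWWRRR
RRRRWWRKR
RRRRRRRRR
After op 5 fill(5,2,G) [47 cells changed]:
GGGGGGGGG
GGGGGGGGG
GGGGWWGGG
GGGGWWGGG
GGGGWWGKG
GGGGGGGGG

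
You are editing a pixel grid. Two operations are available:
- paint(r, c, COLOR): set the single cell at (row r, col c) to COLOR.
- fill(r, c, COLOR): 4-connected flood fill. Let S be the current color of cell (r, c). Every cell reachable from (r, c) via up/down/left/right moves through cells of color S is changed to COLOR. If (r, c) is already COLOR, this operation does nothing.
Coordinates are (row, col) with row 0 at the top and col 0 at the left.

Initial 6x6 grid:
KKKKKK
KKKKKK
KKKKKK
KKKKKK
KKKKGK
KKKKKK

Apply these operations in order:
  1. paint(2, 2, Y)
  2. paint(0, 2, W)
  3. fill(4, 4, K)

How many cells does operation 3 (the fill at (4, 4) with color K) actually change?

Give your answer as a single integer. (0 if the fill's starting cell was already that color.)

Answer: 1

Derivation:
After op 1 paint(2,2,Y):
KKKKKK
KKKKKK
KKYKKK
KKKKKK
KKKKGK
KKKKKK
After op 2 paint(0,2,W):
KKWKKK
KKKKKK
KKYKKK
KKKKKK
KKKKGK
KKKKKK
After op 3 fill(4,4,K) [1 cells changed]:
KKWKKK
KKKKKK
KKYKKK
KKKKKK
KKKKKK
KKKKKK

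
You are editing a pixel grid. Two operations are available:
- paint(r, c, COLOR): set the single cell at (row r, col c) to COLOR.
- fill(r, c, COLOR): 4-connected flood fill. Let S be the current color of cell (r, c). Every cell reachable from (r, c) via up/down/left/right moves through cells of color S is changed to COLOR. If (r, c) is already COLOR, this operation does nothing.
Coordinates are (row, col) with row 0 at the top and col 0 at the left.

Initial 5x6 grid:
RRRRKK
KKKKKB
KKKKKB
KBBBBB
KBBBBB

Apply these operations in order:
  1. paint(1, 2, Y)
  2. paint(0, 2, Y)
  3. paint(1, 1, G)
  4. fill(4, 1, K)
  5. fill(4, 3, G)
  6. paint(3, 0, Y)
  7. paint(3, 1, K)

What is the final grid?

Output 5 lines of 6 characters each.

Answer: RRYRGG
GGYGGG
GGGGGG
YKGGGG
GGGGGG

Derivation:
After op 1 paint(1,2,Y):
RRRRKK
KKYKKB
KKKKKB
KBBBBB
KBBBBB
After op 2 paint(0,2,Y):
RRYRKK
KKYKKB
KKKKKB
KBBBBB
KBBBBB
After op 3 paint(1,1,G):
RRYRKK
KGYKKB
KKKKKB
KBBBBB
KBBBBB
After op 4 fill(4,1,K) [12 cells changed]:
RRYRKK
KGYKKK
KKKKKK
KKKKKK
KKKKKK
After op 5 fill(4,3,G) [24 cells changed]:
RRYRGG
GGYGGG
GGGGGG
GGGGGG
GGGGGG
After op 6 paint(3,0,Y):
RRYRGG
GGYGGG
GGGGGG
YGGGGG
GGGGGG
After op 7 paint(3,1,K):
RRYRGG
GGYGGG
GGGGGG
YKGGGG
GGGGGG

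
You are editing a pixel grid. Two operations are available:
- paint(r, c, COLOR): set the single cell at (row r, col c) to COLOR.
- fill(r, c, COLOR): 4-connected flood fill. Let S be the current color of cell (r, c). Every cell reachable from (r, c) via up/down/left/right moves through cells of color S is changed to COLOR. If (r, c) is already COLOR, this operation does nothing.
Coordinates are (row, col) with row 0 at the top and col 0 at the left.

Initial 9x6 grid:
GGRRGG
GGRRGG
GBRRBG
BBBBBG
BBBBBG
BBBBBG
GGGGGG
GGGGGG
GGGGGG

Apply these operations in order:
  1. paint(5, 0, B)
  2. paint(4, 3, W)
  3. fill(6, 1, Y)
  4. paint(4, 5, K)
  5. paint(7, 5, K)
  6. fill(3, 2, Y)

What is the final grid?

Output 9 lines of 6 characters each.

After op 1 paint(5,0,B):
GGRRGG
GGRRGG
GBRRBG
BBBBBG
BBBBBG
BBBBBG
GGGGGG
GGGGGG
GGGGGG
After op 2 paint(4,3,W):
GGRRGG
GGRRGG
GBRRBG
BBBBBG
BBBWBG
BBBBBG
GGGGGG
GGGGGG
GGGGGG
After op 3 fill(6,1,Y) [26 cells changed]:
GGRRYY
GGRRYY
GBRRBY
BBBBBY
BBBWBY
BBBBBY
YYYYYY
YYYYYY
YYYYYY
After op 4 paint(4,5,K):
GGRRYY
GGRRYY
GBRRBY
BBBBBY
BBBWBK
BBBBBY
YYYYYY
YYYYYY
YYYYYY
After op 5 paint(7,5,K):
GGRRYY
GGRRYY
GBRRBY
BBBBBY
BBBWBK
BBBBBY
YYYYYY
YYYYYK
YYYYYY
After op 6 fill(3,2,Y) [16 cells changed]:
GGRRYY
GGRRYY
GYRRYY
YYYYYY
YYYWYK
YYYYYY
YYYYYY
YYYYYK
YYYYYY

Answer: GGRRYY
GGRRYY
GYRRYY
YYYYYY
YYYWYK
YYYYYY
YYYYYY
YYYYYK
YYYYYY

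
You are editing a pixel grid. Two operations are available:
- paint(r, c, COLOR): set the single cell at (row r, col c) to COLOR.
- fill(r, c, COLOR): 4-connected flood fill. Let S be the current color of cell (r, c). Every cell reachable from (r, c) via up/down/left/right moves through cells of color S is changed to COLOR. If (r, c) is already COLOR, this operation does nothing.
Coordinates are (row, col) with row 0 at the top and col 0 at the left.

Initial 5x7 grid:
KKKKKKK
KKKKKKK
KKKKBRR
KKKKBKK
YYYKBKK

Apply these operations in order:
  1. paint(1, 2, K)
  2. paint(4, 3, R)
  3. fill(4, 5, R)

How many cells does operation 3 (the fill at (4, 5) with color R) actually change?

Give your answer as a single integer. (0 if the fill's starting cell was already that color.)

Answer: 4

Derivation:
After op 1 paint(1,2,K):
KKKKKKK
KKKKKKK
KKKKBRR
KKKKBKK
YYYKBKK
After op 2 paint(4,3,R):
KKKKKKK
KKKKKKK
KKKKBRR
KKKKBKK
YYYRBKK
After op 3 fill(4,5,R) [4 cells changed]:
KKKKKKK
KKKKKKK
KKKKBRR
KKKKBRR
YYYRBRR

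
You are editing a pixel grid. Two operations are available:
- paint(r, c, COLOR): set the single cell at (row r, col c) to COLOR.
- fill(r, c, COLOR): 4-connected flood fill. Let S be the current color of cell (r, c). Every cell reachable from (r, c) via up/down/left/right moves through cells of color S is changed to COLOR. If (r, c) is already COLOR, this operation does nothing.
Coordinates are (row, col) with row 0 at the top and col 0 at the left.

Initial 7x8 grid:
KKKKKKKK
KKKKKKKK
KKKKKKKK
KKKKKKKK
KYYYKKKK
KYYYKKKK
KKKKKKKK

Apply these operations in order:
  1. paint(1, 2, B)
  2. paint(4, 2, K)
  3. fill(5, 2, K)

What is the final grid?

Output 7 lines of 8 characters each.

Answer: KKKKKKKK
KKBKKKKK
KKKKKKKK
KKKKKKKK
KKKKKKKK
KKKKKKKK
KKKKKKKK

Derivation:
After op 1 paint(1,2,B):
KKKKKKKK
KKBKKKKK
KKKKKKKK
KKKKKKKK
KYYYKKKK
KYYYKKKK
KKKKKKKK
After op 2 paint(4,2,K):
KKKKKKKK
KKBKKKKK
KKKKKKKK
KKKKKKKK
KYKYKKKK
KYYYKKKK
KKKKKKKK
After op 3 fill(5,2,K) [5 cells changed]:
KKKKKKKK
KKBKKKKK
KKKKKKKK
KKKKKKKK
KKKKKKKK
KKKKKKKK
KKKKKKKK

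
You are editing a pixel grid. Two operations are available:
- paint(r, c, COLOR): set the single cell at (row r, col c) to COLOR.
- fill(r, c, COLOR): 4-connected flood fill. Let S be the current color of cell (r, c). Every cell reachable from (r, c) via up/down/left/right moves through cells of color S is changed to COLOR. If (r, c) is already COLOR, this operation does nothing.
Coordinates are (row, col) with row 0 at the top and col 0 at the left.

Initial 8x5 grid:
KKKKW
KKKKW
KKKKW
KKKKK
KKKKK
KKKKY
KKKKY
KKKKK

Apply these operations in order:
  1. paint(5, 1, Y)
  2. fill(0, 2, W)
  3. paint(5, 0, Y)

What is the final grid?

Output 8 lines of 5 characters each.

After op 1 paint(5,1,Y):
KKKKW
KKKKW
KKKKW
KKKKK
KKKKK
KYKKY
KKKKY
KKKKK
After op 2 fill(0,2,W) [34 cells changed]:
WWWWW
WWWWW
WWWWW
WWWWW
WWWWW
WYWWY
WWWWY
WWWWW
After op 3 paint(5,0,Y):
WWWWW
WWWWW
WWWWW
WWWWW
WWWWW
YYWWY
WWWWY
WWWWW

Answer: WWWWW
WWWWW
WWWWW
WWWWW
WWWWW
YYWWY
WWWWY
WWWWW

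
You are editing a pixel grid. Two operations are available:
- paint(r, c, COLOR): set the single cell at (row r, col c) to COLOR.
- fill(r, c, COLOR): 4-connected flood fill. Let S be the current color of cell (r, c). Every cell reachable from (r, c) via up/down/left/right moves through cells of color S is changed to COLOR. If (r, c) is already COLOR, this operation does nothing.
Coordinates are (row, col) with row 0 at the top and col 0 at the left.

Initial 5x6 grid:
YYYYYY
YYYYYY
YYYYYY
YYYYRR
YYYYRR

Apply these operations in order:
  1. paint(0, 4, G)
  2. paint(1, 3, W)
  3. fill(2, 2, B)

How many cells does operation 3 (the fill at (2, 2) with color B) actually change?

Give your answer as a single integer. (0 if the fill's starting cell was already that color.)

After op 1 paint(0,4,G):
YYYYGY
YYYYYY
YYYYYY
YYYYRR
YYYYRR
After op 2 paint(1,3,W):
YYYYGY
YYYWYY
YYYYYY
YYYYRR
YYYYRR
After op 3 fill(2,2,B) [24 cells changed]:
BBBBGB
BBBWBB
BBBBBB
BBBBRR
BBBBRR

Answer: 24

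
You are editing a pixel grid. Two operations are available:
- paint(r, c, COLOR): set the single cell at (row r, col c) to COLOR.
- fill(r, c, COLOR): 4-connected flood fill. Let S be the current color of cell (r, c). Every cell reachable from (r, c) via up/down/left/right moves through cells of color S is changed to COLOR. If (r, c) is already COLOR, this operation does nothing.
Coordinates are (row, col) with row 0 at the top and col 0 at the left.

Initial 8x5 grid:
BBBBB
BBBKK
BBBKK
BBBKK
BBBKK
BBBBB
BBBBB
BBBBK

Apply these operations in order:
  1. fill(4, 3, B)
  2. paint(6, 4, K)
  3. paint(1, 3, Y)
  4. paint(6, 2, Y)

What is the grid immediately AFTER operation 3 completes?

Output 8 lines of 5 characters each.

After op 1 fill(4,3,B) [8 cells changed]:
BBBBB
BBBBB
BBBBB
BBBBB
BBBBB
BBBBB
BBBBB
BBBBK
After op 2 paint(6,4,K):
BBBBB
BBBBB
BBBBB
BBBBB
BBBBB
BBBBB
BBBBK
BBBBK
After op 3 paint(1,3,Y):
BBBBB
BBBYB
BBBBB
BBBBB
BBBBB
BBBBB
BBBBK
BBBBK

Answer: BBBBB
BBBYB
BBBBB
BBBBB
BBBBB
BBBBB
BBBBK
BBBBK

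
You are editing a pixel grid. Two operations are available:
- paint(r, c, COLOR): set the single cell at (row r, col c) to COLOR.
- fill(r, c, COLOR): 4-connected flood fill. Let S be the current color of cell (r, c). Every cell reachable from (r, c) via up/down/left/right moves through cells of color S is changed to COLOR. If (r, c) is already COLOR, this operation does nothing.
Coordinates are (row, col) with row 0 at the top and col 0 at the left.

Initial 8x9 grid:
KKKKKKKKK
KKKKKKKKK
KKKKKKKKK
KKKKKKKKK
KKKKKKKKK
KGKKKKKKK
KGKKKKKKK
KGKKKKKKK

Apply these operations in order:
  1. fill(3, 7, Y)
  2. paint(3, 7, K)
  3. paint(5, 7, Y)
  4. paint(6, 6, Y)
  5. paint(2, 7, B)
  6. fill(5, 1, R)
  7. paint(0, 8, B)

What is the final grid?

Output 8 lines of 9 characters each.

After op 1 fill(3,7,Y) [69 cells changed]:
YYYYYYYYY
YYYYYYYYY
YYYYYYYYY
YYYYYYYYY
YYYYYYYYY
YGYYYYYYY
YGYYYYYYY
YGYYYYYYY
After op 2 paint(3,7,K):
YYYYYYYYY
YYYYYYYYY
YYYYYYYYY
YYYYYYYKY
YYYYYYYYY
YGYYYYYYY
YGYYYYYYY
YGYYYYYYY
After op 3 paint(5,7,Y):
YYYYYYYYY
YYYYYYYYY
YYYYYYYYY
YYYYYYYKY
YYYYYYYYY
YGYYYYYYY
YGYYYYYYY
YGYYYYYYY
After op 4 paint(6,6,Y):
YYYYYYYYY
YYYYYYYYY
YYYYYYYYY
YYYYYYYKY
YYYYYYYYY
YGYYYYYYY
YGYYYYYYY
YGYYYYYYY
After op 5 paint(2,7,B):
YYYYYYYYY
YYYYYYYYY
YYYYYYYBY
YYYYYYYKY
YYYYYYYYY
YGYYYYYYY
YGYYYYYYY
YGYYYYYYY
After op 6 fill(5,1,R) [3 cells changed]:
YYYYYYYYY
YYYYYYYYY
YYYYYYYBY
YYYYYYYKY
YYYYYYYYY
YRYYYYYYY
YRYYYYYYY
YRYYYYYYY
After op 7 paint(0,8,B):
YYYYYYYYB
YYYYYYYYY
YYYYYYYBY
YYYYYYYKY
YYYYYYYYY
YRYYYYYYY
YRYYYYYYY
YRYYYYYYY

Answer: YYYYYYYYB
YYYYYYYYY
YYYYYYYBY
YYYYYYYKY
YYYYYYYYY
YRYYYYYYY
YRYYYYYYY
YRYYYYYYY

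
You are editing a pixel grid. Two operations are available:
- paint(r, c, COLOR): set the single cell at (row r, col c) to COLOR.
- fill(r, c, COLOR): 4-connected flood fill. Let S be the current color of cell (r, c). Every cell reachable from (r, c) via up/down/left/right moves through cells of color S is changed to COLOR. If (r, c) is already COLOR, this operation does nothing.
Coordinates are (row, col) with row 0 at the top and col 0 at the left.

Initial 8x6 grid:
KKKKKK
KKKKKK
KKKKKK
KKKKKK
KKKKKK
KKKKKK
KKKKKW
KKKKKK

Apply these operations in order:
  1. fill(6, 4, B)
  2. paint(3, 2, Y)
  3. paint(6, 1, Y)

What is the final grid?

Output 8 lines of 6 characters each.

After op 1 fill(6,4,B) [47 cells changed]:
BBBBBB
BBBBBB
BBBBBB
BBBBBB
BBBBBB
BBBBBB
BBBBBW
BBBBBB
After op 2 paint(3,2,Y):
BBBBBB
BBBBBB
BBBBBB
BBYBBB
BBBBBB
BBBBBB
BBBBBW
BBBBBB
After op 3 paint(6,1,Y):
BBBBBB
BBBBBB
BBBBBB
BBYBBB
BBBBBB
BBBBBB
BYBBBW
BBBBBB

Answer: BBBBBB
BBBBBB
BBBBBB
BBYBBB
BBBBBB
BBBBBB
BYBBBW
BBBBBB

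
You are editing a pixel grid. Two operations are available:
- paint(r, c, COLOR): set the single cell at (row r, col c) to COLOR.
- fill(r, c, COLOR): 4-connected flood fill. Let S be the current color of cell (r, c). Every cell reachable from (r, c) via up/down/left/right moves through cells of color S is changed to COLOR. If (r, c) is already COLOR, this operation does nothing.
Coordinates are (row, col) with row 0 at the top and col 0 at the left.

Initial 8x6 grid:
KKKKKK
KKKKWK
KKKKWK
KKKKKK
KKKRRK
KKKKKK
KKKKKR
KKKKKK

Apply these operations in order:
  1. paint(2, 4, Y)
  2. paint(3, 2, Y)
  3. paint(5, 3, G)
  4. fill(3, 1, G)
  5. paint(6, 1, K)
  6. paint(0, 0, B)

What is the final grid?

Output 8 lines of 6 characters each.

After op 1 paint(2,4,Y):
KKKKKK
KKKKWK
KKKKYK
KKKKKK
KKKRRK
KKKKKK
KKKKKR
KKKKKK
After op 2 paint(3,2,Y):
KKKKKK
KKKKWK
KKKKYK
KKYKKK
KKKRRK
KKKKKK
KKKKKR
KKKKKK
After op 3 paint(5,3,G):
KKKKKK
KKKKWK
KKKKYK
KKYKKK
KKKRRK
KKKGKK
KKKKKR
KKKKKK
After op 4 fill(3,1,G) [41 cells changed]:
GGGGGG
GGGGWG
GGGGYG
GGYGGG
GGGRRG
GGGGGG
GGGGGR
GGGGGG
After op 5 paint(6,1,K):
GGGGGG
GGGGWG
GGGGYG
GGYGGG
GGGRRG
GGGGGG
GKGGGR
GGGGGG
After op 6 paint(0,0,B):
BGGGGG
GGGGWG
GGGGYG
GGYGGG
GGGRRG
GGGGGG
GKGGGR
GGGGGG

Answer: BGGGGG
GGGGWG
GGGGYG
GGYGGG
GGGRRG
GGGGGG
GKGGGR
GGGGGG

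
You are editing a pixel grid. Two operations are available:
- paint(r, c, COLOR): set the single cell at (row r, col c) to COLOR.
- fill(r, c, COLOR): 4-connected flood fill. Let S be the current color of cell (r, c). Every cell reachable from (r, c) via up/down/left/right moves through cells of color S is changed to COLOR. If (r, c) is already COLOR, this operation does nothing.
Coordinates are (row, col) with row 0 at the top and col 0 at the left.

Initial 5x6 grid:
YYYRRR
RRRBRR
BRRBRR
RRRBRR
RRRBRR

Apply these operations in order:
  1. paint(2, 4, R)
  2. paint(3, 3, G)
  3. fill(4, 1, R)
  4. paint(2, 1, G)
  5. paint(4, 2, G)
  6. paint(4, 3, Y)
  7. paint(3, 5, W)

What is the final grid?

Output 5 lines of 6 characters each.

Answer: YYYRRR
RRRBRR
BGRBRR
RRRGRW
RRGYRR

Derivation:
After op 1 paint(2,4,R):
YYYRRR
RRRBRR
BRRBRR
RRRBRR
RRRBRR
After op 2 paint(3,3,G):
YYYRRR
RRRBRR
BRRBRR
RRRGRR
RRRBRR
After op 3 fill(4,1,R) [0 cells changed]:
YYYRRR
RRRBRR
BRRBRR
RRRGRR
RRRBRR
After op 4 paint(2,1,G):
YYYRRR
RRRBRR
BGRBRR
RRRGRR
RRRBRR
After op 5 paint(4,2,G):
YYYRRR
RRRBRR
BGRBRR
RRRGRR
RRGBRR
After op 6 paint(4,3,Y):
YYYRRR
RRRBRR
BGRBRR
RRRGRR
RRGYRR
After op 7 paint(3,5,W):
YYYRRR
RRRBRR
BGRBRR
RRRGRW
RRGYRR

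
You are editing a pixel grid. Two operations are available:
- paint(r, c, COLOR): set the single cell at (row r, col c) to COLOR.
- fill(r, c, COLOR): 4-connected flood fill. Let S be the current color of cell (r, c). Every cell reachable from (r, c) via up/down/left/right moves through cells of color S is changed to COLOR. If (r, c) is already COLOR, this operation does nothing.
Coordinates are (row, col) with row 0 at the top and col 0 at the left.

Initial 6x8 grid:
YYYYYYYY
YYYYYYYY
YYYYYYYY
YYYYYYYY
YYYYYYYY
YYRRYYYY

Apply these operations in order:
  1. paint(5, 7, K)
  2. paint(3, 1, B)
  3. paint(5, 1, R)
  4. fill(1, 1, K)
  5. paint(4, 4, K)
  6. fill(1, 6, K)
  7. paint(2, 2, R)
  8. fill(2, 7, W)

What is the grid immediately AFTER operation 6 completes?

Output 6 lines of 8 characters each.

Answer: KKKKKKKK
KKKKKKKK
KKKKKKKK
KBKKKKKK
KKKKKKKK
KRRRKKKK

Derivation:
After op 1 paint(5,7,K):
YYYYYYYY
YYYYYYYY
YYYYYYYY
YYYYYYYY
YYYYYYYY
YYRRYYYK
After op 2 paint(3,1,B):
YYYYYYYY
YYYYYYYY
YYYYYYYY
YBYYYYYY
YYYYYYYY
YYRRYYYK
After op 3 paint(5,1,R):
YYYYYYYY
YYYYYYYY
YYYYYYYY
YBYYYYYY
YYYYYYYY
YRRRYYYK
After op 4 fill(1,1,K) [43 cells changed]:
KKKKKKKK
KKKKKKKK
KKKKKKKK
KBKKKKKK
KKKKKKKK
KRRRKKKK
After op 5 paint(4,4,K):
KKKKKKKK
KKKKKKKK
KKKKKKKK
KBKKKKKK
KKKKKKKK
KRRRKKKK
After op 6 fill(1,6,K) [0 cells changed]:
KKKKKKKK
KKKKKKKK
KKKKKKKK
KBKKKKKK
KKKKKKKK
KRRRKKKK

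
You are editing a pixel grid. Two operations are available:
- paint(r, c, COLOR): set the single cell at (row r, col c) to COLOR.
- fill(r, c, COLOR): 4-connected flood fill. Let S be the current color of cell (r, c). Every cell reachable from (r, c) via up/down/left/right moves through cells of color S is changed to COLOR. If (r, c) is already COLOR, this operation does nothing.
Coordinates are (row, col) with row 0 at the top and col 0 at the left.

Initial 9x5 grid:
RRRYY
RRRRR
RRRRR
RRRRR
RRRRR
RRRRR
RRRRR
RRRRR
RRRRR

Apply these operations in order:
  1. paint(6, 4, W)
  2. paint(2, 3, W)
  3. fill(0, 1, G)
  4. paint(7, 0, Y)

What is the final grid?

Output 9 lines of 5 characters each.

Answer: GGGYY
GGGGG
GGGWG
GGGGG
GGGGG
GGGGG
GGGGW
YGGGG
GGGGG

Derivation:
After op 1 paint(6,4,W):
RRRYY
RRRRR
RRRRR
RRRRR
RRRRR
RRRRR
RRRRW
RRRRR
RRRRR
After op 2 paint(2,3,W):
RRRYY
RRRRR
RRRWR
RRRRR
RRRRR
RRRRR
RRRRW
RRRRR
RRRRR
After op 3 fill(0,1,G) [41 cells changed]:
GGGYY
GGGGG
GGGWG
GGGGG
GGGGG
GGGGG
GGGGW
GGGGG
GGGGG
After op 4 paint(7,0,Y):
GGGYY
GGGGG
GGGWG
GGGGG
GGGGG
GGGGG
GGGGW
YGGGG
GGGGG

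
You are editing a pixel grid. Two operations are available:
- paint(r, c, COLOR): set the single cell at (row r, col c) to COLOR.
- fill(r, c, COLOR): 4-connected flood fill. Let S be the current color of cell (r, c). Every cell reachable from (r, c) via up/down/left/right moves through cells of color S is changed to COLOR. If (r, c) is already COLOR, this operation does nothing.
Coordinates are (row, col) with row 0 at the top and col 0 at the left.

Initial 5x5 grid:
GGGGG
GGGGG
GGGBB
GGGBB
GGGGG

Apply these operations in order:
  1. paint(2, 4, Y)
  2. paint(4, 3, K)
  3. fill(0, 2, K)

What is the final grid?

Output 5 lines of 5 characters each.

After op 1 paint(2,4,Y):
GGGGG
GGGGG
GGGBY
GGGBB
GGGGG
After op 2 paint(4,3,K):
GGGGG
GGGGG
GGGBY
GGGBB
GGGKG
After op 3 fill(0,2,K) [19 cells changed]:
KKKKK
KKKKK
KKKBY
KKKBB
KKKKG

Answer: KKKKK
KKKKK
KKKBY
KKKBB
KKKKG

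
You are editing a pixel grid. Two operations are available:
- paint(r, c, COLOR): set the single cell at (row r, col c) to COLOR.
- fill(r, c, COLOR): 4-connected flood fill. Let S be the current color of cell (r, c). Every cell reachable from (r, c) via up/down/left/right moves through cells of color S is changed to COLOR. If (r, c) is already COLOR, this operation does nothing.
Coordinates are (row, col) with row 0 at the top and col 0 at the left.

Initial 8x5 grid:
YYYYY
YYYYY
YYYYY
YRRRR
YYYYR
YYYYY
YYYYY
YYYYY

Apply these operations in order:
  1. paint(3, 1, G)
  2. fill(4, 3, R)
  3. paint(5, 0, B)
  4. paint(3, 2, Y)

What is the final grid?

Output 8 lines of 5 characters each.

After op 1 paint(3,1,G):
YYYYY
YYYYY
YYYYY
YGRRR
YYYYR
YYYYY
YYYYY
YYYYY
After op 2 fill(4,3,R) [35 cells changed]:
RRRRR
RRRRR
RRRRR
RGRRR
RRRRR
RRRRR
RRRRR
RRRRR
After op 3 paint(5,0,B):
RRRRR
RRRRR
RRRRR
RGRRR
RRRRR
BRRRR
RRRRR
RRRRR
After op 4 paint(3,2,Y):
RRRRR
RRRRR
RRRRR
RGYRR
RRRRR
BRRRR
RRRRR
RRRRR

Answer: RRRRR
RRRRR
RRRRR
RGYRR
RRRRR
BRRRR
RRRRR
RRRRR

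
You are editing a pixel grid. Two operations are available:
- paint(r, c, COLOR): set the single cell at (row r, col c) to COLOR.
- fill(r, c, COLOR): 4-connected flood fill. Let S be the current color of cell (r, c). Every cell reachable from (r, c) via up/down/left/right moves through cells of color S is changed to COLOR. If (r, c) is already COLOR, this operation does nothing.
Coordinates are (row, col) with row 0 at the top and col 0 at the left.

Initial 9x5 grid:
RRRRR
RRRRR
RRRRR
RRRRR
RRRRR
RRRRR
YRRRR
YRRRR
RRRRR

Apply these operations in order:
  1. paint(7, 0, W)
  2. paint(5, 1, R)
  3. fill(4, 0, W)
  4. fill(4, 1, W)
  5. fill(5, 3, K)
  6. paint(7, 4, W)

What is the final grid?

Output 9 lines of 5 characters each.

After op 1 paint(7,0,W):
RRRRR
RRRRR
RRRRR
RRRRR
RRRRR
RRRRR
YRRRR
WRRRR
RRRRR
After op 2 paint(5,1,R):
RRRRR
RRRRR
RRRRR
RRRRR
RRRRR
RRRRR
YRRRR
WRRRR
RRRRR
After op 3 fill(4,0,W) [43 cells changed]:
WWWWW
WWWWW
WWWWW
WWWWW
WWWWW
WWWWW
YWWWW
WWWWW
WWWWW
After op 4 fill(4,1,W) [0 cells changed]:
WWWWW
WWWWW
WWWWW
WWWWW
WWWWW
WWWWW
YWWWW
WWWWW
WWWWW
After op 5 fill(5,3,K) [44 cells changed]:
KKKKK
KKKKK
KKKKK
KKKKK
KKKKK
KKKKK
YKKKK
KKKKK
KKKKK
After op 6 paint(7,4,W):
KKKKK
KKKKK
KKKKK
KKKKK
KKKKK
KKKKK
YKKKK
KKKKW
KKKKK

Answer: KKKKK
KKKKK
KKKKK
KKKKK
KKKKK
KKKKK
YKKKK
KKKKW
KKKKK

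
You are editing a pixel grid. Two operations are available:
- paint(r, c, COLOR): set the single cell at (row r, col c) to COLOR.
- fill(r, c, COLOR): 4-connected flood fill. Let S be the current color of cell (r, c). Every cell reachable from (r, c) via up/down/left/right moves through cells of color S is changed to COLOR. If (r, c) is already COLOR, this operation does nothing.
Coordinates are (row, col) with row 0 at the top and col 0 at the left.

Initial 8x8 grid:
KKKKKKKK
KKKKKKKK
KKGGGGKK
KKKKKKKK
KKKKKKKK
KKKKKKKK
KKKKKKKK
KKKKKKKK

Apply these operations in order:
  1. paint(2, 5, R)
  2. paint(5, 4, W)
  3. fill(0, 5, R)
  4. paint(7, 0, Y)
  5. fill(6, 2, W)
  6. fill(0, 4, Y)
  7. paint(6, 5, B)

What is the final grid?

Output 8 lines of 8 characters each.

After op 1 paint(2,5,R):
KKKKKKKK
KKKKKKKK
KKGGGRKK
KKKKKKKK
KKKKKKKK
KKKKKKKK
KKKKKKKK
KKKKKKKK
After op 2 paint(5,4,W):
KKKKKKKK
KKKKKKKK
KKGGGRKK
KKKKKKKK
KKKKKKKK
KKKKWKKK
KKKKKKKK
KKKKKKKK
After op 3 fill(0,5,R) [59 cells changed]:
RRRRRRRR
RRRRRRRR
RRGGGRRR
RRRRRRRR
RRRRRRRR
RRRRWRRR
RRRRRRRR
RRRRRRRR
After op 4 paint(7,0,Y):
RRRRRRRR
RRRRRRRR
RRGGGRRR
RRRRRRRR
RRRRRRRR
RRRRWRRR
RRRRRRRR
YRRRRRRR
After op 5 fill(6,2,W) [59 cells changed]:
WWWWWWWW
WWWWWWWW
WWGGGWWW
WWWWWWWW
WWWWWWWW
WWWWWWWW
WWWWWWWW
YWWWWWWW
After op 6 fill(0,4,Y) [60 cells changed]:
YYYYYYYY
YYYYYYYY
YYGGGYYY
YYYYYYYY
YYYYYYYY
YYYYYYYY
YYYYYYYY
YYYYYYYY
After op 7 paint(6,5,B):
YYYYYYYY
YYYYYYYY
YYGGGYYY
YYYYYYYY
YYYYYYYY
YYYYYYYY
YYYYYBYY
YYYYYYYY

Answer: YYYYYYYY
YYYYYYYY
YYGGGYYY
YYYYYYYY
YYYYYYYY
YYYYYYYY
YYYYYBYY
YYYYYYYY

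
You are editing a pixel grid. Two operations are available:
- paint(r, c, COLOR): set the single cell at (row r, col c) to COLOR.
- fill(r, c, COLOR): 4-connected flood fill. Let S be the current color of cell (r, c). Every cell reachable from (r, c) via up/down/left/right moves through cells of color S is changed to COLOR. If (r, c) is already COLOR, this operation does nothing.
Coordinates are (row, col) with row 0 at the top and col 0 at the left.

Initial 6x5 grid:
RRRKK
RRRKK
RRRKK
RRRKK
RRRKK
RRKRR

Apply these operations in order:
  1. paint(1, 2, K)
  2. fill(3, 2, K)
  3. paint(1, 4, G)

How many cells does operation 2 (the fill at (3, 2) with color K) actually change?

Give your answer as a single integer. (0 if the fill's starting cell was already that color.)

After op 1 paint(1,2,K):
RRRKK
RRKKK
RRRKK
RRRKK
RRRKK
RRKRR
After op 2 fill(3,2,K) [16 cells changed]:
KKKKK
KKKKK
KKKKK
KKKKK
KKKKK
KKKRR

Answer: 16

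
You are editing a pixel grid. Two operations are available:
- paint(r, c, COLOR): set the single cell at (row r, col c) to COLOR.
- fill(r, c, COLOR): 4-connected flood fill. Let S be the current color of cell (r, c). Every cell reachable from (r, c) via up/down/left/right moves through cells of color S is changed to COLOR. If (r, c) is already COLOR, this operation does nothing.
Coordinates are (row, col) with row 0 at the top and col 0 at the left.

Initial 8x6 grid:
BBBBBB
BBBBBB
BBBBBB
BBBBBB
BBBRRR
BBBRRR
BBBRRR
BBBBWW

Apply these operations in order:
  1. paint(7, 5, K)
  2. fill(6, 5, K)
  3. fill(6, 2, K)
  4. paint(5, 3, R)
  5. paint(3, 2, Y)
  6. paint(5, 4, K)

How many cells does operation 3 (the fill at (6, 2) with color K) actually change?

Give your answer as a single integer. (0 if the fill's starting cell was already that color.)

After op 1 paint(7,5,K):
BBBBBB
BBBBBB
BBBBBB
BBBBBB
BBBRRR
BBBRRR
BBBRRR
BBBBWK
After op 2 fill(6,5,K) [9 cells changed]:
BBBBBB
BBBBBB
BBBBBB
BBBBBB
BBBKKK
BBBKKK
BBBKKK
BBBBWK
After op 3 fill(6,2,K) [37 cells changed]:
KKKKKK
KKKKKK
KKKKKK
KKKKKK
KKKKKK
KKKKKK
KKKKKK
KKKKWK

Answer: 37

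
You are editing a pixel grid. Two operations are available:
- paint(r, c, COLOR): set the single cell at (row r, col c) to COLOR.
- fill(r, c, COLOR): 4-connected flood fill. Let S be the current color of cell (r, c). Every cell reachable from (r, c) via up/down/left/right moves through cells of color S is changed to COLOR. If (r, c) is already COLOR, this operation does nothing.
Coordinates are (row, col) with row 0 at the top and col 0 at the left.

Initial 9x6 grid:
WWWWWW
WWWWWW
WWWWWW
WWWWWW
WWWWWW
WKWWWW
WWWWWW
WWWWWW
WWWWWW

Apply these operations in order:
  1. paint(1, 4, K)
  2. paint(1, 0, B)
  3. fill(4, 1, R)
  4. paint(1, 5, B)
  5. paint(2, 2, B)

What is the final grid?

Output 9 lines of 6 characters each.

After op 1 paint(1,4,K):
WWWWWW
WWWWKW
WWWWWW
WWWWWW
WWWWWW
WKWWWW
WWWWWW
WWWWWW
WWWWWW
After op 2 paint(1,0,B):
WWWWWW
BWWWKW
WWWWWW
WWWWWW
WWWWWW
WKWWWW
WWWWWW
WWWWWW
WWWWWW
After op 3 fill(4,1,R) [51 cells changed]:
RRRRRR
BRRRKR
RRRRRR
RRRRRR
RRRRRR
RKRRRR
RRRRRR
RRRRRR
RRRRRR
After op 4 paint(1,5,B):
RRRRRR
BRRRKB
RRRRRR
RRRRRR
RRRRRR
RKRRRR
RRRRRR
RRRRRR
RRRRRR
After op 5 paint(2,2,B):
RRRRRR
BRRRKB
RRBRRR
RRRRRR
RRRRRR
RKRRRR
RRRRRR
RRRRRR
RRRRRR

Answer: RRRRRR
BRRRKB
RRBRRR
RRRRRR
RRRRRR
RKRRRR
RRRRRR
RRRRRR
RRRRRR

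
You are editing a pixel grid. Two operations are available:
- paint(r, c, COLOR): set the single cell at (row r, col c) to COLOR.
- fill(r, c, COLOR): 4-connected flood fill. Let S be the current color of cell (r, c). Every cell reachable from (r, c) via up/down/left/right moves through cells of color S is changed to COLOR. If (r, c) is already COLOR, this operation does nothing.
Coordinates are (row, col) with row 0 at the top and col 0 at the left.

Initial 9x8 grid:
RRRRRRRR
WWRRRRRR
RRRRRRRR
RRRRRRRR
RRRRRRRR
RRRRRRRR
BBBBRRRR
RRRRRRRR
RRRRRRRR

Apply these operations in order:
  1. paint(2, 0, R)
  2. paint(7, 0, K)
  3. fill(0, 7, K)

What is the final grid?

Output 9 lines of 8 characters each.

After op 1 paint(2,0,R):
RRRRRRRR
WWRRRRRR
RRRRRRRR
RRRRRRRR
RRRRRRRR
RRRRRRRR
BBBBRRRR
RRRRRRRR
RRRRRRRR
After op 2 paint(7,0,K):
RRRRRRRR
WWRRRRRR
RRRRRRRR
RRRRRRRR
RRRRRRRR
RRRRRRRR
BBBBRRRR
KRRRRRRR
RRRRRRRR
After op 3 fill(0,7,K) [65 cells changed]:
KKKKKKKK
WWKKKKKK
KKKKKKKK
KKKKKKKK
KKKKKKKK
KKKKKKKK
BBBBKKKK
KKKKKKKK
KKKKKKKK

Answer: KKKKKKKK
WWKKKKKK
KKKKKKKK
KKKKKKKK
KKKKKKKK
KKKKKKKK
BBBBKKKK
KKKKKKKK
KKKKKKKK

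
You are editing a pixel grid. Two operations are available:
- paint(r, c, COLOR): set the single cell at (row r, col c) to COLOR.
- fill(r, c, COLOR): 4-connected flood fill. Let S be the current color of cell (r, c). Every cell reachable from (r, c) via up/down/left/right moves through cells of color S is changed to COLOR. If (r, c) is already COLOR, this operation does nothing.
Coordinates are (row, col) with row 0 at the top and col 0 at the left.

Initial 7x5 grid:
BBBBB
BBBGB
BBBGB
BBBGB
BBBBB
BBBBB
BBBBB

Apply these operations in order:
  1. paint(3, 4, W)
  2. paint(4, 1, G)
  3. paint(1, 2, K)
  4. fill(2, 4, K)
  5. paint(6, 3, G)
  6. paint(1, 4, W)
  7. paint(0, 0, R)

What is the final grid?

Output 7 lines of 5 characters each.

Answer: RKKKK
KKKGW
KKKGK
KKKGW
KGKKK
KKKKK
KKKGK

Derivation:
After op 1 paint(3,4,W):
BBBBB
BBBGB
BBBGB
BBBGW
BBBBB
BBBBB
BBBBB
After op 2 paint(4,1,G):
BBBBB
BBBGB
BBBGB
BBBGW
BGBBB
BBBBB
BBBBB
After op 3 paint(1,2,K):
BBBBB
BBKGB
BBBGB
BBBGW
BGBBB
BBBBB
BBBBB
After op 4 fill(2,4,K) [29 cells changed]:
KKKKK
KKKGK
KKKGK
KKKGW
KGKKK
KKKKK
KKKKK
After op 5 paint(6,3,G):
KKKKK
KKKGK
KKKGK
KKKGW
KGKKK
KKKKK
KKKGK
After op 6 paint(1,4,W):
KKKKK
KKKGW
KKKGK
KKKGW
KGKKK
KKKKK
KKKGK
After op 7 paint(0,0,R):
RKKKK
KKKGW
KKKGK
KKKGW
KGKKK
KKKKK
KKKGK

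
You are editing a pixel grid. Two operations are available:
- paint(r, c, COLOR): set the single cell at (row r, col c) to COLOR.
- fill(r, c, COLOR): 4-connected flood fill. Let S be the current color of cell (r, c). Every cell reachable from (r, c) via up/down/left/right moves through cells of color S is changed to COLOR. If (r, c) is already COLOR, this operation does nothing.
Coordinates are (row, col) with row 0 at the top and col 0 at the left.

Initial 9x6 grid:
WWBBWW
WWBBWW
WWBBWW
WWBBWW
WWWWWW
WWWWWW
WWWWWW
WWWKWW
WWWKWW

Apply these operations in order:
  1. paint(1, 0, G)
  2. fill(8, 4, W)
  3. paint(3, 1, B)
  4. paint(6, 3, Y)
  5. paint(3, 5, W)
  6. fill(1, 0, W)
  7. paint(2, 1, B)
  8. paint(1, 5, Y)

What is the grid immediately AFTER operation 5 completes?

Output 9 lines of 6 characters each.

After op 1 paint(1,0,G):
WWBBWW
GWBBWW
WWBBWW
WWBBWW
WWWWWW
WWWWWW
WWWWWW
WWWKWW
WWWKWW
After op 2 fill(8,4,W) [0 cells changed]:
WWBBWW
GWBBWW
WWBBWW
WWBBWW
WWWWWW
WWWWWW
WWWWWW
WWWKWW
WWWKWW
After op 3 paint(3,1,B):
WWBBWW
GWBBWW
WWBBWW
WBBBWW
WWWWWW
WWWWWW
WWWWWW
WWWKWW
WWWKWW
After op 4 paint(6,3,Y):
WWBBWW
GWBBWW
WWBBWW
WBBBWW
WWWWWW
WWWWWW
WWWYWW
WWWKWW
WWWKWW
After op 5 paint(3,5,W):
WWBBWW
GWBBWW
WWBBWW
WBBBWW
WWWWWW
WWWWWW
WWWYWW
WWWKWW
WWWKWW

Answer: WWBBWW
GWBBWW
WWBBWW
WBBBWW
WWWWWW
WWWWWW
WWWYWW
WWWKWW
WWWKWW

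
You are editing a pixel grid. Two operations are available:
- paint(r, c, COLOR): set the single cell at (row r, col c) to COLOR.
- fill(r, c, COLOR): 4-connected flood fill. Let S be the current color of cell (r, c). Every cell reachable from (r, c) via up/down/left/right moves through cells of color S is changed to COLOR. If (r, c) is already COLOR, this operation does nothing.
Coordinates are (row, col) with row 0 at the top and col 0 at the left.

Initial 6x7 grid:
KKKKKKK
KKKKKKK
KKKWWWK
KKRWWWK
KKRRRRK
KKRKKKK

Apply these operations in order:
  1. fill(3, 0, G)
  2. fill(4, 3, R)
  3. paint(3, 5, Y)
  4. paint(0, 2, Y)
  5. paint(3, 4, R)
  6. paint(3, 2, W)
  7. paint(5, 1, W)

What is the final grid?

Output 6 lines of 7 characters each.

After op 1 fill(3,0,G) [30 cells changed]:
GGGGGGG
GGGGGGG
GGGWWWG
GGRWWWG
GGRRRRG
GGRGGGG
After op 2 fill(4,3,R) [0 cells changed]:
GGGGGGG
GGGGGGG
GGGWWWG
GGRWWWG
GGRRRRG
GGRGGGG
After op 3 paint(3,5,Y):
GGGGGGG
GGGGGGG
GGGWWWG
GGRWWYG
GGRRRRG
GGRGGGG
After op 4 paint(0,2,Y):
GGYGGGG
GGGGGGG
GGGWWWG
GGRWWYG
GGRRRRG
GGRGGGG
After op 5 paint(3,4,R):
GGYGGGG
GGGGGGG
GGGWWWG
GGRWRYG
GGRRRRG
GGRGGGG
After op 6 paint(3,2,W):
GGYGGGG
GGGGGGG
GGGWWWG
GGWWRYG
GGRRRRG
GGRGGGG
After op 7 paint(5,1,W):
GGYGGGG
GGGGGGG
GGGWWWG
GGWWRYG
GGRRRRG
GWRGGGG

Answer: GGYGGGG
GGGGGGG
GGGWWWG
GGWWRYG
GGRRRRG
GWRGGGG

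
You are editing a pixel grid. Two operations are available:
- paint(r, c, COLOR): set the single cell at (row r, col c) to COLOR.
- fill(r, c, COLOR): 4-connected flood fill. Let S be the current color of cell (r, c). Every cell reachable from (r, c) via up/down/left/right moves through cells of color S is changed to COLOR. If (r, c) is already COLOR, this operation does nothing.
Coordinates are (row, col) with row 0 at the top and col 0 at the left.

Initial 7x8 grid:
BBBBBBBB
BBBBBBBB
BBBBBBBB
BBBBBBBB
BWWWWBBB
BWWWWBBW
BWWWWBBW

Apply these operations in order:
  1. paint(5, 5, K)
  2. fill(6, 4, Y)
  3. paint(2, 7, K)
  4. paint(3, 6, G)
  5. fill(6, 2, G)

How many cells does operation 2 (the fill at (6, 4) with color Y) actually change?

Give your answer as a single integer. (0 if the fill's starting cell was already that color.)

Answer: 12

Derivation:
After op 1 paint(5,5,K):
BBBBBBBB
BBBBBBBB
BBBBBBBB
BBBBBBBB
BWWWWBBB
BWWWWKBW
BWWWWBBW
After op 2 fill(6,4,Y) [12 cells changed]:
BBBBBBBB
BBBBBBBB
BBBBBBBB
BBBBBBBB
BYYYYBBB
BYYYYKBW
BYYYYBBW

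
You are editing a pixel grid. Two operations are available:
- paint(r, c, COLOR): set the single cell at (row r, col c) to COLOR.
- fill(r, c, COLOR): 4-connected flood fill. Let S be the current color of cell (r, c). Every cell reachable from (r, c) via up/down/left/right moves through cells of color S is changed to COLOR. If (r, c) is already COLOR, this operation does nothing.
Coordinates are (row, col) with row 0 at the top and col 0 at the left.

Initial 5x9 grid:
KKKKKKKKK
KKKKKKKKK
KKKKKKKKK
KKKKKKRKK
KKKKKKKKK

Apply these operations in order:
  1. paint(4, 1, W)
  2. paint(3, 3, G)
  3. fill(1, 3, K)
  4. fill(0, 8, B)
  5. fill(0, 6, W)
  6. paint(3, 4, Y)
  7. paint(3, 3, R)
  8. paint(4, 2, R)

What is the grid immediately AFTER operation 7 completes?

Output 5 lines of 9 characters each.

After op 1 paint(4,1,W):
KKKKKKKKK
KKKKKKKKK
KKKKKKKKK
KKKKKKRKK
KWKKKKKKK
After op 2 paint(3,3,G):
KKKKKKKKK
KKKKKKKKK
KKKKKKKKK
KKKGKKRKK
KWKKKKKKK
After op 3 fill(1,3,K) [0 cells changed]:
KKKKKKKKK
KKKKKKKKK
KKKKKKKKK
KKKGKKRKK
KWKKKKKKK
After op 4 fill(0,8,B) [42 cells changed]:
BBBBBBBBB
BBBBBBBBB
BBBBBBBBB
BBBGBBRBB
BWBBBBBBB
After op 5 fill(0,6,W) [42 cells changed]:
WWWWWWWWW
WWWWWWWWW
WWWWWWWWW
WWWGWWRWW
WWWWWWWWW
After op 6 paint(3,4,Y):
WWWWWWWWW
WWWWWWWWW
WWWWWWWWW
WWWGYWRWW
WWWWWWWWW
After op 7 paint(3,3,R):
WWWWWWWWW
WWWWWWWWW
WWWWWWWWW
WWWRYWRWW
WWWWWWWWW

Answer: WWWWWWWWW
WWWWWWWWW
WWWWWWWWW
WWWRYWRWW
WWWWWWWWW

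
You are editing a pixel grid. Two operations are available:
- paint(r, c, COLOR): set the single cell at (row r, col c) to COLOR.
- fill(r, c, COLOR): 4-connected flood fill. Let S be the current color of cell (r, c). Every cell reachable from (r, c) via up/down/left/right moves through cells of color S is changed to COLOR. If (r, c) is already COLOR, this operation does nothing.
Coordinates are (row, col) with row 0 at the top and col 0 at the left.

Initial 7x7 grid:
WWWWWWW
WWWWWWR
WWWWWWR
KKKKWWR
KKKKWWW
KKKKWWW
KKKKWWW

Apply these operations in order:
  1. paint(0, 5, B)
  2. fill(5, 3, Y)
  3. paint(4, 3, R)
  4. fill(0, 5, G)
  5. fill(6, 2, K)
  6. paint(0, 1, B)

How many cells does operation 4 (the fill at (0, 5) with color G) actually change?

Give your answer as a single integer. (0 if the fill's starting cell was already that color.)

After op 1 paint(0,5,B):
WWWWWBW
WWWWWWR
WWWWWWR
KKKKWWR
KKKKWWW
KKKKWWW
KKKKWWW
After op 2 fill(5,3,Y) [16 cells changed]:
WWWWWBW
WWWWWWR
WWWWWWR
YYYYWWR
YYYYWWW
YYYYWWW
YYYYWWW
After op 3 paint(4,3,R):
WWWWWBW
WWWWWWR
WWWWWWR
YYYYWWR
YYYRWWW
YYYYWWW
YYYYWWW
After op 4 fill(0,5,G) [1 cells changed]:
WWWWWGW
WWWWWWR
WWWWWWR
YYYYWWR
YYYRWWW
YYYYWWW
YYYYWWW

Answer: 1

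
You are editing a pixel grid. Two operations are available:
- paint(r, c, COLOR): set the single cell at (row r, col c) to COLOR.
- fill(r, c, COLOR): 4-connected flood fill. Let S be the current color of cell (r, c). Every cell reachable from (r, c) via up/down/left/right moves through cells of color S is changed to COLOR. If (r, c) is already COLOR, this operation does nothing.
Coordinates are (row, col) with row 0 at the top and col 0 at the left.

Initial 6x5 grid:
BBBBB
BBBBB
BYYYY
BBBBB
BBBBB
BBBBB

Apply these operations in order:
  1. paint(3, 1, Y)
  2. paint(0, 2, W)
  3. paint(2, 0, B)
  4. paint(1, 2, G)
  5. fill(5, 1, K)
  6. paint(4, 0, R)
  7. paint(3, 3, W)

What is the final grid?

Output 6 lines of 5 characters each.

After op 1 paint(3,1,Y):
BBBBB
BBBBB
BYYYY
BYBBB
BBBBB
BBBBB
After op 2 paint(0,2,W):
BBWBB
BBBBB
BYYYY
BYBBB
BBBBB
BBBBB
After op 3 paint(2,0,B):
BBWBB
BBBBB
BYYYY
BYBBB
BBBBB
BBBBB
After op 4 paint(1,2,G):
BBWBB
BBGBB
BYYYY
BYBBB
BBBBB
BBBBB
After op 5 fill(5,1,K) [19 cells changed]:
KKWBB
KKGBB
KYYYY
KYKKK
KKKKK
KKKKK
After op 6 paint(4,0,R):
KKWBB
KKGBB
KYYYY
KYKKK
RKKKK
KKKKK
After op 7 paint(3,3,W):
KKWBB
KKGBB
KYYYY
KYKWK
RKKKK
KKKKK

Answer: KKWBB
KKGBB
KYYYY
KYKWK
RKKKK
KKKKK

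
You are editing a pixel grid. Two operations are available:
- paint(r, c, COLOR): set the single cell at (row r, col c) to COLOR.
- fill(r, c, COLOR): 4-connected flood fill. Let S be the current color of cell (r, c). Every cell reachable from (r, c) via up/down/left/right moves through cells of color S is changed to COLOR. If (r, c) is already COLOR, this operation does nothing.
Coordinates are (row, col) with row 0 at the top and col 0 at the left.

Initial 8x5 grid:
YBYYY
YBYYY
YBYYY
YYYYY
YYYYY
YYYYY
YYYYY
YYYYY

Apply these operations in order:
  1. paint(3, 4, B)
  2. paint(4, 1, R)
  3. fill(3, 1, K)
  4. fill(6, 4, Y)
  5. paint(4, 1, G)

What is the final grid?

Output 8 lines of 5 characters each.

Answer: YBYYY
YBYYY
YBYYY
YYYYB
YGYYY
YYYYY
YYYYY
YYYYY

Derivation:
After op 1 paint(3,4,B):
YBYYY
YBYYY
YBYYY
YYYYB
YYYYY
YYYYY
YYYYY
YYYYY
After op 2 paint(4,1,R):
YBYYY
YBYYY
YBYYY
YYYYB
YRYYY
YYYYY
YYYYY
YYYYY
After op 3 fill(3,1,K) [35 cells changed]:
KBKKK
KBKKK
KBKKK
KKKKB
KRKKK
KKKKK
KKKKK
KKKKK
After op 4 fill(6,4,Y) [35 cells changed]:
YBYYY
YBYYY
YBYYY
YYYYB
YRYYY
YYYYY
YYYYY
YYYYY
After op 5 paint(4,1,G):
YBYYY
YBYYY
YBYYY
YYYYB
YGYYY
YYYYY
YYYYY
YYYYY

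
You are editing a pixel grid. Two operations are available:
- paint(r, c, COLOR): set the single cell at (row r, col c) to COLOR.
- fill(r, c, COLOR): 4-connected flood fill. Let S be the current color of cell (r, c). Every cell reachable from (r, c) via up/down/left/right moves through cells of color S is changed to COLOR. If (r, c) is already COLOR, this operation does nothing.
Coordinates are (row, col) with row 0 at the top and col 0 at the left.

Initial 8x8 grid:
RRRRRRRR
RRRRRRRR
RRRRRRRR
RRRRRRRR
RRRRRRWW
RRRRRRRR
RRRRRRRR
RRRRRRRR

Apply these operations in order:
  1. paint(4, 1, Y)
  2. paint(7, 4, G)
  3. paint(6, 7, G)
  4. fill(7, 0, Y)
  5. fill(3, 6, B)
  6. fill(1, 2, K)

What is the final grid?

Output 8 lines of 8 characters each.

After op 1 paint(4,1,Y):
RRRRRRRR
RRRRRRRR
RRRRRRRR
RRRRRRRR
RYRRRRWW
RRRRRRRR
RRRRRRRR
RRRRRRRR
After op 2 paint(7,4,G):
RRRRRRRR
RRRRRRRR
RRRRRRRR
RRRRRRRR
RYRRRRWW
RRRRRRRR
RRRRRRRR
RRRRGRRR
After op 3 paint(6,7,G):
RRRRRRRR
RRRRRRRR
RRRRRRRR
RRRRRRRR
RYRRRRWW
RRRRRRRR
RRRRRRRG
RRRRGRRR
After op 4 fill(7,0,Y) [59 cells changed]:
YYYYYYYY
YYYYYYYY
YYYYYYYY
YYYYYYYY
YYYYYYWW
YYYYYYYY
YYYYYYYG
YYYYGYYY
After op 5 fill(3,6,B) [60 cells changed]:
BBBBBBBB
BBBBBBBB
BBBBBBBB
BBBBBBBB
BBBBBBWW
BBBBBBBB
BBBBBBBG
BBBBGBBB
After op 6 fill(1,2,K) [60 cells changed]:
KKKKKKKK
KKKKKKKK
KKKKKKKK
KKKKKKKK
KKKKKKWW
KKKKKKKK
KKKKKKKG
KKKKGKKK

Answer: KKKKKKKK
KKKKKKKK
KKKKKKKK
KKKKKKKK
KKKKKKWW
KKKKKKKK
KKKKKKKG
KKKKGKKK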